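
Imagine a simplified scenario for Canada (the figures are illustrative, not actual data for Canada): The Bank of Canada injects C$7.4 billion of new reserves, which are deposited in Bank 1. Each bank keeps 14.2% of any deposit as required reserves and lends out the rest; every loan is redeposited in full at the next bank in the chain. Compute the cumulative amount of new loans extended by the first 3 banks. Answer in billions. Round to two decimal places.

C$16.47 billion

Bank i lends (1 − rr)^i of the original deposit: Bank 1 lends 7.4·0.8580 = 6.3492, Bank 2 lends 7.4·0.8580² ≈ 5.4476, and so on.
Summing a geometric series: total = 7.4·[0.8580·(1 − 0.8580^3) / (1 − 0.8580)] ≈ 16.4709 billion.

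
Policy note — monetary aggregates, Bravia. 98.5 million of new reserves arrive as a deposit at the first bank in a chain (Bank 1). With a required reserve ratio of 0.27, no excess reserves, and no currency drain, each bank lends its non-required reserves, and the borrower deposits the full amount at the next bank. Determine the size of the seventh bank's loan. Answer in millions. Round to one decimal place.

Each bank lends a fraction (1 − rr) = 0.7300 of the deposit it receives, so Bank 7 receives 98.5·0.7300^6 and lends 98.5·0.7300^7 ≈ 10.8817 million.

10.9 million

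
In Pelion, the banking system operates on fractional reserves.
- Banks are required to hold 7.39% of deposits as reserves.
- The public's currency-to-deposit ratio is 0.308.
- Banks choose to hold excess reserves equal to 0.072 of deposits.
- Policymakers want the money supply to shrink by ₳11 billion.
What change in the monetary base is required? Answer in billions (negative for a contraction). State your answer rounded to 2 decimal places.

-3.82 billion

The money multiplier is m = (1 + c) / (rr + e + c) = (1 + 0.308) / (0.0739 + 0.072 + 0.308) ≈ 2.88169.
ΔMB = ΔM / m = (−11) / 2.88169 ≈ -3.8172 billion.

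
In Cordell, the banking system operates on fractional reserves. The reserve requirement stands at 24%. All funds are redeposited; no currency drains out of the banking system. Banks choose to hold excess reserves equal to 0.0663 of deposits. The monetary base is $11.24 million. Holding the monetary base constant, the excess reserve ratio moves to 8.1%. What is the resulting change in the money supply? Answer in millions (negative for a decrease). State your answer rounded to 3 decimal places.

-1.680 million

Initially m₁ = 1 / (0.24 + 0.0663) ≈ 3.264773, so M₁ = 3.264773 × 11.24 ≈ 36.696 million.
After the change m₂ = 1 / (0.24 + 0.081) ≈ 3.115265, so M₂ = 3.115265 × 11.24 ≈ 35.0156 million.
ΔM = M₂ − M₁ = 35.0156 − 36.696 = -1.6804 million.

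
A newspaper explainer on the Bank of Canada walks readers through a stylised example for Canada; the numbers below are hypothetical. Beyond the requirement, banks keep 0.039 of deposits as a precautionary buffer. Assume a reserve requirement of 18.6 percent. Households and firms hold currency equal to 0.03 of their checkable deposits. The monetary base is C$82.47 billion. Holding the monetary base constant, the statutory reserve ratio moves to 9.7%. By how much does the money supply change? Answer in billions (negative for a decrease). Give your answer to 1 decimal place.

C$178.6 billion

Initially m₁ = (1 + 0.03) / (0.186 + 0.039 + 0.03) ≈ 4.0392, so M₁ = 4.0392 × 82.47 ≈ 333.1128 billion.
After the change m₂ = (1 + 0.03) / (0.097 + 0.039 + 0.03) ≈ 6.2048, so M₂ = 6.2048 × 82.47 ≈ 511.7099 billion.
ΔM = M₂ − M₁ = 511.7099 − 333.1128 = 178.5971 billion.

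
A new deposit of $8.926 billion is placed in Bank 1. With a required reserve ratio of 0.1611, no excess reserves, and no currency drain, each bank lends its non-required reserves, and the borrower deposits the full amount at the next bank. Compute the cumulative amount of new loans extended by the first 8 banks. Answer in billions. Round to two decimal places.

Bank i lends (1 − rr)^i of the original deposit: Bank 1 lends 8.926·0.8389 ≈ 7.4880, Bank 2 lends 8.926·0.8389² ≈ 6.2817, and so on.
Summing a geometric series: total = 8.926·[0.8389·(1 − 0.8389^8) / (1 − 0.8389)] ≈ 35.0793 billion.

$35.08 billion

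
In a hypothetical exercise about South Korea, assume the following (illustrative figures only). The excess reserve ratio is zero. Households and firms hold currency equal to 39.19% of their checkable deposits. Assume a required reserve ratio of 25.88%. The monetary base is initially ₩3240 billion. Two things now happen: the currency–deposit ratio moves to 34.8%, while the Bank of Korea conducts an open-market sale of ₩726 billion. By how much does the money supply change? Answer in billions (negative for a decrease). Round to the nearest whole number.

-1346 billion

Before: m₁ = (1 + 0.3919) / (0.2588 + 0.3919) ≈ 2.13908, MB₁ = 3240, so M₁ = 2.13908 × 3240 = 6930.6192 billion.
After: m₂ = (1 + 0.348) / (0.2588 + 0.348) ≈ 2.22149, MB₂ = 3240 − 726 = 2514, so M₂ = 2.22149 × 2514 ≈ 5584.8259 billion.
ΔM = M₂ − M₁ = 5584.8259 − 6930.6192 = -1345.7933 billion.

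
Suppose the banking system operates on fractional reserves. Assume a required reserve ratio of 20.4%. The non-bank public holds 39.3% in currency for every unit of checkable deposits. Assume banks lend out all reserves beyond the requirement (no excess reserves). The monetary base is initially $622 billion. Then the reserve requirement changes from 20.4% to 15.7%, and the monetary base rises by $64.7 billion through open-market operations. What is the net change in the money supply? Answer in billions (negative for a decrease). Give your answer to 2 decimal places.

$287.89 billion

Before: m₁ = (1 + 0.393) / (0.204 + 0.393) ≈ 2.333333, MB₁ = 622, so M₁ = 2.333333 × 622 ≈ 1451.3331 billion.
After: m₂ = (1 + 0.393) / (0.157 + 0.393) ≈ 2.532727, MB₂ = 622 + 64.7 = 686.7, so M₂ = 2.532727 × 686.7 ≈ 1739.2236 billion.
ΔM = M₂ − M₁ = 1739.2236 − 1451.3331 = 287.8905 billion.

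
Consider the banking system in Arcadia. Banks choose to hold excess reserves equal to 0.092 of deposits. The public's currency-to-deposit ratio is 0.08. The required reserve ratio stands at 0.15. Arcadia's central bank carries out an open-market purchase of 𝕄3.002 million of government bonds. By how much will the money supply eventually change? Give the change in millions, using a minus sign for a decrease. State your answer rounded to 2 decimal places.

The money multiplier is m = (1 + c) / (rr + e + c) = (1 + 0.08) / (0.15 + 0.092 + 0.08) ≈ 3.3540.
The purchase adds 3.002 million of base, so ΔM = m × ΔMB = 3.3540 × (+3.002) ≈ 10.0687 million.

𝕄10.07 million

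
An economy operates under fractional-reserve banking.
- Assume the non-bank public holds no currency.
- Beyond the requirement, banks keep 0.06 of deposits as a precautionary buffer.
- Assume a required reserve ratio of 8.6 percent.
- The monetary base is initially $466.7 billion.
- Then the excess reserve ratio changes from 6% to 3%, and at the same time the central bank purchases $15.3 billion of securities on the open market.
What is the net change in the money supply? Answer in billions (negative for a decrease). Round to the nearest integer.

Before: m₁ = 1 / (0.086 + 0.06) ≈ 6.8493, MB₁ = 466.7, so M₁ = 6.8493 × 466.7 ≈ 3196.5683 billion.
After: m₂ = 1 / (0.086 + 0.03) ≈ 8.6207, MB₂ = 466.7 + 15.3 = 482, so M₂ = 8.6207 × 482 = 4155.1774 billion.
ΔM = M₂ − M₁ = 4155.1774 − 3196.5683 = 958.6091 billion.

$959 billion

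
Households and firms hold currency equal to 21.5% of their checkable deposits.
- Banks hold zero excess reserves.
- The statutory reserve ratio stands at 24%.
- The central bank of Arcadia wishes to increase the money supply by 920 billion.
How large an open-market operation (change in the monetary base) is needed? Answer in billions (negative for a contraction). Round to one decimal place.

344.5 billion

The money multiplier is m = (1 + c) / (rr + c) = (1 + 0.215) / (0.24 + 0.215) ≈ 2.67033.
ΔMB = ΔM / m = (+920) / 2.67033 ≈ 344.5267 billion.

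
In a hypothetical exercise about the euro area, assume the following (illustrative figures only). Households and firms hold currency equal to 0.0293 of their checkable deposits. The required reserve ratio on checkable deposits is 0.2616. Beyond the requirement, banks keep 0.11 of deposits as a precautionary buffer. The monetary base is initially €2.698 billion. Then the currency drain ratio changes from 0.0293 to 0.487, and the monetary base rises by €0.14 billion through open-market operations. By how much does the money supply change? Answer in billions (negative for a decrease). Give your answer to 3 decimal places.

-2.012 billion

Before: m₁ = (1 + 0.0293) / (0.2616 + 0.11 + 0.0293) ≈ 2.56747, MB₁ = 2.698, so M₁ = 2.56747 × 2.698 ≈ 6.927 billion.
After: m₂ = (1 + 0.487) / (0.2616 + 0.11 + 0.487) ≈ 1.73189, MB₂ = 2.698 + 0.14 = 2.838, so M₂ = 1.73189 × 2.838 ≈ 4.9151 billion.
ΔM = M₂ − M₁ = 4.9151 − 6.927 = -2.0119 billion.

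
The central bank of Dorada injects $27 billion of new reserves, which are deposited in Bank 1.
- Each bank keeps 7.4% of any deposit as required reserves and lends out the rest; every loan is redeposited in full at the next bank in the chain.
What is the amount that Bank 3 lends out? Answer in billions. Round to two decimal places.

$21.44 billion

Each bank lends a fraction (1 − rr) = 0.9260 of the deposit it receives, so Bank 3 receives 27·0.9260^2 and lends 27·0.9260^3 ≈ 21.4386 billion.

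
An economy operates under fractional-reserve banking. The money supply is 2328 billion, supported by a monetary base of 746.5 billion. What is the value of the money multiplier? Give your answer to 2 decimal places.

The money multiplier is m = M / MB = 2328 / 746.5 ≈ 3.11855.

3.12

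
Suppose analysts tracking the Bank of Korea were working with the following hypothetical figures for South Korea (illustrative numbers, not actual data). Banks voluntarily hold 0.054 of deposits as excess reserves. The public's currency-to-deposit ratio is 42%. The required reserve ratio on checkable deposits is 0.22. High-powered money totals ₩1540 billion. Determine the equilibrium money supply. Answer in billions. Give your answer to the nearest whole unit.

₩3151 billion

The money multiplier is m = (1 + c) / (rr + e + c) = (1 + 0.42) / (0.22 + 0.054 + 0.42) ≈ 2.04611.
So M = m × MB = 2.04611 × 1540 = 3151.0094 billion.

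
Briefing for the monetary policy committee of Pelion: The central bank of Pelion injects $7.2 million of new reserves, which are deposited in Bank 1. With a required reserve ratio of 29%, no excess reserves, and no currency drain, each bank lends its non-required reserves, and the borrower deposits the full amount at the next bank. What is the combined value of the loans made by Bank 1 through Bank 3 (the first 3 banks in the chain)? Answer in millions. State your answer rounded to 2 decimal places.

$11.32 million

Bank i lends (1 − rr)^i of the original deposit: Bank 1 lends 7.2·0.7100 = 5.1120, Bank 2 lends 7.2·0.7100² ≈ 3.6295, and so on.
Summing a geometric series: total = 7.2·[0.7100·(1 − 0.7100^3) / (1 − 0.7100)] ≈ 11.3185 million.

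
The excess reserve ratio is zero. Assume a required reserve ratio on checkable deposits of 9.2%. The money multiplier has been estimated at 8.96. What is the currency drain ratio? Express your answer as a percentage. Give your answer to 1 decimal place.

Using m = 8.96. From m = (1 + c)/(c + rr + e), rearranging gives 1 + c = m·(c + rr + e), so c·(1 − m) = m·(rr + e) − 1.
Hence c = [m·(rr + e) − 1]/(1 − m) = [8.96 × (0.092 + 0) − 1] / (1 − 8.96) ≈ 0.022070.

2.2%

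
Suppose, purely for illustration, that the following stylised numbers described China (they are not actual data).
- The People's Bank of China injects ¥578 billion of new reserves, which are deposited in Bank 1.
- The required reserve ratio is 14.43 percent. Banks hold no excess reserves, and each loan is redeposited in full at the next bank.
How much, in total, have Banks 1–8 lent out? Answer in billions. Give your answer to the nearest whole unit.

¥2442 billion

Bank i lends (1 − rr)^i of the original deposit: Bank 1 lends 578·0.8557 = 494.5946, Bank 2 lends 578·0.8557² ≈ 423.2246, and so on.
Summing a geometric series: total = 578·[0.8557·(1 − 0.8557^8) / (1 − 0.8557)] ≈ 2442.2739 billion.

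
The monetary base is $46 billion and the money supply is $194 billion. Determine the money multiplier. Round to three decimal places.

The money multiplier is m = M / MB = 194 / 46 ≈ 4.21739.

4.217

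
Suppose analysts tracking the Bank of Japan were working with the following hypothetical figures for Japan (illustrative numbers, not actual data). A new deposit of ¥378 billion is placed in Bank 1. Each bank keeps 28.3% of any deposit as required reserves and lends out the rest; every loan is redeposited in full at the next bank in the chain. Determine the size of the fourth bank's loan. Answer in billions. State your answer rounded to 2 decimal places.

¥99.90 billion

Each bank lends a fraction (1 − rr) = 0.7170 of the deposit it receives, so Bank 4 receives 378·0.7170^3 and lends 378·0.7170^4 ≈ 99.9007 billion.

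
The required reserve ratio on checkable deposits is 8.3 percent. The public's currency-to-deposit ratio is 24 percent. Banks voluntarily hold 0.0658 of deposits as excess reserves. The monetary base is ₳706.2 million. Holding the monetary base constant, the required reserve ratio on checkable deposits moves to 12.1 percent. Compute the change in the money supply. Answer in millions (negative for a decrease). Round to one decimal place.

Initially m₁ = (1 + 0.24) / (0.083 + 0.0658 + 0.24) ≈ 3.18930, so M₁ = 3.18930 × 706.2 ≈ 2252.2837 million.
After the change m₂ = (1 + 0.24) / (0.121 + 0.0658 + 0.24) ≈ 2.90534, so M₂ = 2.90534 × 706.2 ≈ 2051.7511 million.
ΔM = M₂ − M₁ = 2051.7511 − 2252.2837 = -200.5326 million.

-200.5 million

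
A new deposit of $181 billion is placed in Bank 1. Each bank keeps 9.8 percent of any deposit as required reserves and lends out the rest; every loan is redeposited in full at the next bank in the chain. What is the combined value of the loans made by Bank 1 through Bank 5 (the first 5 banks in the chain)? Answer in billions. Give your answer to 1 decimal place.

Bank i lends (1 − rr)^i of the original deposit: Bank 1 lends 181·0.9020 = 163.2620, Bank 2 lends 181·0.9020² ≈ 147.2623, and so on.
Summing a geometric series: total = 181·[0.9020·(1 − 0.9020^5) / (1 − 0.9020)] ≈ 671.2397 billion.

$671.2 billion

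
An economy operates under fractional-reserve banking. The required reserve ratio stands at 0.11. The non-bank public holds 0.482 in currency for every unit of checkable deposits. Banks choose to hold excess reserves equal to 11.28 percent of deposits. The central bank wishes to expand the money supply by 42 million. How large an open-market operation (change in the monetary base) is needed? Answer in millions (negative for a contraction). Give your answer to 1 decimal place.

20.0 million

The money multiplier is m = (1 + c) / (rr + e + c) = (1 + 0.482) / (0.11 + 0.1128 + 0.482) ≈ 2.1027.
ΔMB = ΔM / m = (+42) / 2.1027 ≈ 19.9743 million.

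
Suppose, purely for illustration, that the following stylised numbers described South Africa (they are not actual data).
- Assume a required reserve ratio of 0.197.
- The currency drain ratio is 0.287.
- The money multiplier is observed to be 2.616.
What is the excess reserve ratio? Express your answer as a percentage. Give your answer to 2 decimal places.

Using m = 2.616. Since m = (1 + c)/(c + rr + e), the denominator satisfies c + rr + e = (1 + c)/m = (1 + 0.287) / 2.616 ≈ 0.491972.
With c = 0.287 and rr = 0.197, the excess reserve ratio is 0.491972 − 0.287 − 0.197 = 0.007972.

0.80%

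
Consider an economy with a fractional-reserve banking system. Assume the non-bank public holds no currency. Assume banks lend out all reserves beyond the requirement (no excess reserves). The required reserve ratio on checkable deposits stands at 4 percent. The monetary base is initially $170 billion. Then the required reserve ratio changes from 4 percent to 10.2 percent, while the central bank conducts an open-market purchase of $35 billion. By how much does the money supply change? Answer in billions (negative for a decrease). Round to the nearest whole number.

-2240 billion

Before: m₁ = 1 / (0.04) = 25, MB₁ = 170, so M₁ = 25 × 170 = 4250 billion.
After: m₂ = 1 / (0.102) ≈ 9.8039, MB₂ = 170 + 35 = 205, so M₂ = 9.8039 × 205 = 2009.7995 billion.
ΔM = M₂ − M₁ = 2009.7995 − 4250 = -2240.2005 billion.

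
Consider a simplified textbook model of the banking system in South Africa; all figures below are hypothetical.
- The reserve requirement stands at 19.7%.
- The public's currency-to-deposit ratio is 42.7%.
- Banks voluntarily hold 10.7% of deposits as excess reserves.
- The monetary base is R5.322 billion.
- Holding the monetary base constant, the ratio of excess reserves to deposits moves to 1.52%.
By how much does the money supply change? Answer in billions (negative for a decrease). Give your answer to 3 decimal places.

Initially m₁ = (1 + 0.427) / (0.197 + 0.107 + 0.427) ≈ 1.95212, so M₁ = 1.95212 × 5.322 ≈ 10.3892 billion.
After the change m₂ = (1 + 0.427) / (0.197 + 0.0152 + 0.427) ≈ 2.23248, so M₂ = 2.23248 × 5.322 ≈ 11.8813 billion.
ΔM = M₂ − M₁ = 11.8813 − 10.3892 = 1.4921 billion.

R1.492 billion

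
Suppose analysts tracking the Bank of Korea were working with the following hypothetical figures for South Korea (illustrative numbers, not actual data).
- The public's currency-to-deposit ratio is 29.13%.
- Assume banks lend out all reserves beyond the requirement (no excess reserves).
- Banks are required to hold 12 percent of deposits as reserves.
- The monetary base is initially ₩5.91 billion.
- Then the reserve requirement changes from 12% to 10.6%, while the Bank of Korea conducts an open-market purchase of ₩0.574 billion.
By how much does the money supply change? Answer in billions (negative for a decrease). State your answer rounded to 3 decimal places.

Before: m₁ = (1 + 0.2913) / (0.12 + 0.2913) ≈ 3.13956, MB₁ = 5.91, so M₁ = 3.13956 × 5.91 ≈ 18.5548 billion.
After: m₂ = (1 + 0.2913) / (0.106 + 0.2913) ≈ 3.25019, MB₂ = 5.91 + 0.574 = 6.484, so M₂ = 3.25019 × 6.484 ≈ 21.0742 billion.
ΔM = M₂ − M₁ = 21.0742 − 18.5548 = 2.5194 billion.

₩2.519 billion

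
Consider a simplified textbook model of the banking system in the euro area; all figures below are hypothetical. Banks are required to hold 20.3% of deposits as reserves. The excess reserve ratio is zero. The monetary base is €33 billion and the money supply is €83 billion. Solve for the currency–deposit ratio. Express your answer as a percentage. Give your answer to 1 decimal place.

Using m = M/MB = 83/33 ≈ 2.515152. From m = (1 + c)/(c + rr + e), rearranging gives 1 + c = m·(c + rr + e), so c·(1 − m) = m·(rr + e) − 1.
Hence c = [m·(rr + e) − 1]/(1 − m) = [2.515152 × (0.203 + 0) − 1] / (1 − 2.515152) ≈ 0.323020.

32.3%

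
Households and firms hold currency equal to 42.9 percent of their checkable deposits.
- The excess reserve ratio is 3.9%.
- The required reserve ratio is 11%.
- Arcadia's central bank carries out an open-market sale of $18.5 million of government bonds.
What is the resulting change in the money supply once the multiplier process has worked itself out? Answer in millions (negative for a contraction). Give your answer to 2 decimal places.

The money multiplier is m = (1 + c) / (rr + e + c) = (1 + 0.429) / (0.11 + 0.039 + 0.429) ≈ 2.47232.
The sale removes 18.5 million of base, so ΔM = m × ΔMB = 2.47232 × (−18.5) ≈ -45.7379 million.

-45.74 million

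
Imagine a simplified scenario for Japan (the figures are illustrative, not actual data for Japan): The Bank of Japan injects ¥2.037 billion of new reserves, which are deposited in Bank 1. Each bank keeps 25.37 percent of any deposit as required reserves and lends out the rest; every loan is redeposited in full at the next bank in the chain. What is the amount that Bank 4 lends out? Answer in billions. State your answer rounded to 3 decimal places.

Each bank lends a fraction (1 − rr) = 0.7463 of the deposit it receives, so Bank 4 receives 2.037·0.7463^3 and lends 2.037·0.7463^4 ≈ 0.6319 billion.

¥0.632 billion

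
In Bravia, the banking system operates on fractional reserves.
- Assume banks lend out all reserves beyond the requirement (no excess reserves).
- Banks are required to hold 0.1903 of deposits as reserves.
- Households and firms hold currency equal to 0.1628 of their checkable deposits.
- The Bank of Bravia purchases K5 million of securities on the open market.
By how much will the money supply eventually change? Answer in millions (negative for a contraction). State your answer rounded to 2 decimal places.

The money multiplier is m = (1 + c) / (rr + c) = (1 + 0.1628) / (0.1903 + 0.1628) ≈ 3.2931.
The purchase adds 5 million of base, so ΔM = m × ΔMB = 3.2931 × (+5) = 16.4655 million.

K16.47 million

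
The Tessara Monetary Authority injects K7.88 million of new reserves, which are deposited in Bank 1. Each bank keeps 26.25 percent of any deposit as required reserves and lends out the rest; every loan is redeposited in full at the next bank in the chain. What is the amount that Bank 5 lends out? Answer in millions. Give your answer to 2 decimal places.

Each bank lends a fraction (1 − rr) = 0.7375 of the deposit it receives, so Bank 5 receives 7.88·0.7375^4 and lends 7.88·0.7375^5 ≈ 1.7192 million.

K1.72 million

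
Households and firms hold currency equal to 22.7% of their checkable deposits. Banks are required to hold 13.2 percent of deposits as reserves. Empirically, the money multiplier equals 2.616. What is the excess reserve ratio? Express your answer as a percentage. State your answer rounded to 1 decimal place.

Using m = 2.616. Since m = (1 + c)/(c + rr + e), the denominator satisfies c + rr + e = (1 + c)/m = (1 + 0.227) / 2.616 ≈ 0.469037.
With c = 0.227 and rr = 0.132, the excess reserve ratio is 0.469037 − 0.227 − 0.132 = 0.110037.

11.0%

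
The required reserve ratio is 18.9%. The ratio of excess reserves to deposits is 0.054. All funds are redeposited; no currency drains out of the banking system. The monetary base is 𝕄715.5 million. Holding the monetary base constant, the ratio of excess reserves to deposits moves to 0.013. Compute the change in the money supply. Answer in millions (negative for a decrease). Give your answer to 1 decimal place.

Initially m₁ = 1 / (0.189 + 0.054) ≈ 4.11523, so M₁ = 4.11523 × 715.5 ≈ 2944.4471 million.
After the change m₂ = 1 / (0.189 + 0.013) ≈ 4.95050, so M₂ = 4.95050 × 715.5 ≈ 3542.0828 million.
ΔM = M₂ − M₁ = 3542.0828 − 2944.4471 = 597.6357 million.

𝕄597.6 million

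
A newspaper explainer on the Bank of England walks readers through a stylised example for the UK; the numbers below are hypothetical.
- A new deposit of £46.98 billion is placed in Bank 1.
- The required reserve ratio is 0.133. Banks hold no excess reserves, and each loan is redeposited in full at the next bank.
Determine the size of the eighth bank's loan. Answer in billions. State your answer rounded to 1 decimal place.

Each bank lends a fraction (1 − rr) = 0.8670 of the deposit it receives, so Bank 8 receives 46.98·0.8670^7 and lends 46.98·0.8670^8 ≈ 14.9991 billion.

£15.0 billion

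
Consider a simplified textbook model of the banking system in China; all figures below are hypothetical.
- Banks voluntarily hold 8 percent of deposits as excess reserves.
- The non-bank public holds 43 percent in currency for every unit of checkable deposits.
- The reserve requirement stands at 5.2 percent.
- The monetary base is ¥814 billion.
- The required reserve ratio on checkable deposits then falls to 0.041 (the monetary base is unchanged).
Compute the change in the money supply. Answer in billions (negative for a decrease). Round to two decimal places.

Initially m₁ = (1 + 0.43) / (0.052 + 0.08 + 0.43) ≈ 2.544484, so M₁ = 2.544484 × 814 ≈ 2071.21 billion.
After the change m₂ = (1 + 0.43) / (0.041 + 0.08 + 0.43) ≈ 2.595281, so M₂ = 2.595281 × 814 ≈ 2112.5587 billion.
ΔM = M₂ − M₁ = 2112.5587 − 2071.21 = 41.3487 billion.

¥41.35 billion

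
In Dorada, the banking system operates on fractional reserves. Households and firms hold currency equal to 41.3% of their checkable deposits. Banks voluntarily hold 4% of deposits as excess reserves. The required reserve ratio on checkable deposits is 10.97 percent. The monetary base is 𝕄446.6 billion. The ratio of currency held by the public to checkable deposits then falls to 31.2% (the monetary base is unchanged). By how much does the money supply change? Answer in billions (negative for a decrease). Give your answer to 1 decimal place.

𝕄147.6 billion

Initially m₁ = (1 + 0.413) / (0.1097 + 0.04 + 0.413) ≈ 2.51111, so M₁ = 2.51111 × 446.6 ≈ 1121.4617 billion.
After the change m₂ = (1 + 0.312) / (0.1097 + 0.04 + 0.312) ≈ 2.84167, so M₂ = 2.84167 × 446.6 ≈ 1269.0898 billion.
ΔM = M₂ − M₁ = 1269.0898 − 1121.4617 = 147.6281 billion.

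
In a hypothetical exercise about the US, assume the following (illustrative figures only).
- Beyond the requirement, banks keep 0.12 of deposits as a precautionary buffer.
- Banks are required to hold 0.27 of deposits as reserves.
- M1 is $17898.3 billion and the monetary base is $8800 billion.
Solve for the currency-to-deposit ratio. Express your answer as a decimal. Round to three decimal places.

0.200

Using m = M/MB = 17898.3/8800 ≈ 2.033898. From m = (1 + c)/(c + rr + e), rearranging gives 1 + c = m·(c + rr + e), so c·(1 − m) = m·(rr + e) − 1.
Hence c = [m·(rr + e) − 1]/(1 − m) = [2.033898 × (0.27 + 0.12) − 1] / (1 − 2.033898) ≈ 0.200000.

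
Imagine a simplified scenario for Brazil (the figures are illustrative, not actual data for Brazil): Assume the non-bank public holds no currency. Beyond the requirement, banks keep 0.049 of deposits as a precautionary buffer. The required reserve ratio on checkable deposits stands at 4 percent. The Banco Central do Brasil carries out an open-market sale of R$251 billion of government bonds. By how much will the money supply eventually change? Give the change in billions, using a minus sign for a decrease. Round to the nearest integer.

-2820 billion

The money multiplier is m = 1 / (rr + e) = 1 / (0.04 + 0.049) ≈ 11.2360.
The sale removes 251 billion of base, so ΔM = m × ΔMB = 11.2360 × (−251) = -2820.236 billion.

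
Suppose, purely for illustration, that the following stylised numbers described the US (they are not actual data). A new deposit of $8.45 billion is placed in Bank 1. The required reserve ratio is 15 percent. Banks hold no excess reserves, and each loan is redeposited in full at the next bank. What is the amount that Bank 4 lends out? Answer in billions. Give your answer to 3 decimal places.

$4.411 billion

Each bank lends a fraction (1 − rr) = 0.8500 of the deposit it receives, so Bank 4 receives 8.45·0.8500^3 and lends 8.45·0.8500^4 ≈ 4.4110 billion.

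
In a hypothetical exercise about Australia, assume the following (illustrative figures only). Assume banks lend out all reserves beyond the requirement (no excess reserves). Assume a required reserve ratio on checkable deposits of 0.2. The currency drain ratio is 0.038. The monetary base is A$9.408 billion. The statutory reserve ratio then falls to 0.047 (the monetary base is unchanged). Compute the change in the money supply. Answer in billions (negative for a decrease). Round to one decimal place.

A$73.9 billion

Initially m₁ = (1 + 0.038) / (0.2 + 0.038) ≈ 4.3613, so M₁ = 4.3613 × 9.408 ≈ 41.0311 billion.
After the change m₂ = (1 + 0.038) / (0.047 + 0.038) ≈ 12.2118, so M₂ = 12.2118 × 9.408 ≈ 114.8886 billion.
ΔM = M₂ − M₁ = 114.8886 − 41.0311 = 73.8575 billion.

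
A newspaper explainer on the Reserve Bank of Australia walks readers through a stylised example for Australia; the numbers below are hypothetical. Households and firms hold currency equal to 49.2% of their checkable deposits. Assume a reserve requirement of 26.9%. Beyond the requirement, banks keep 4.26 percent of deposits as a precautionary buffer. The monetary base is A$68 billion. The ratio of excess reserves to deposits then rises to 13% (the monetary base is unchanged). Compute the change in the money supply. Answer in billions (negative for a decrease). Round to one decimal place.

Initially m₁ = (1 + 0.492) / (0.269 + 0.0426 + 0.492) ≈ 1.8566, so M₁ = 1.8566 × 68 = 126.2488 billion.
After the change m₂ = (1 + 0.492) / (0.269 + 0.13 + 0.492) ≈ 1.6745, so M₂ = 1.6745 × 68 = 113.866 billion.
ΔM = M₂ − M₁ = 113.866 − 126.2488 = -12.3828 billion.

-12.4 billion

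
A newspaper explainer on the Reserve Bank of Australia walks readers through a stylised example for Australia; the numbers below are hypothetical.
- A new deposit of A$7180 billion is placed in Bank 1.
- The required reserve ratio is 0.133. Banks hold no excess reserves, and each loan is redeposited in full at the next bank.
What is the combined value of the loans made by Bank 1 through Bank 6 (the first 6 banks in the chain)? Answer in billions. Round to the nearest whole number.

A$26925 billion

Bank i lends (1 − rr)^i of the original deposit: Bank 1 lends 7180·0.8670 = 6225.0600, Bank 2 lends 7180·0.8670² ≈ 5397.1270, and so on.
Summing a geometric series: total = 7180·[0.8670·(1 − 0.8670^6) / (1 − 0.8670)] ≈ 26925.4153 billion.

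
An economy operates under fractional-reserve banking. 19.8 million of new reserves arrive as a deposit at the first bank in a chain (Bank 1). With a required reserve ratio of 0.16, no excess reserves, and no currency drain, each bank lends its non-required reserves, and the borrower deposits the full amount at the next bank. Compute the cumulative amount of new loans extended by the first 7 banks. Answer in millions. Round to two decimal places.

Bank i lends (1 − rr)^i of the original deposit: Bank 1 lends 19.8·0.8400 = 16.6320, Bank 2 lends 19.8·0.8400² ≈ 13.9709, and so on.
Summing a geometric series: total = 19.8·[0.8400·(1 − 0.8400^7) / (1 − 0.8400)] ≈ 73.2754 million.

73.28 million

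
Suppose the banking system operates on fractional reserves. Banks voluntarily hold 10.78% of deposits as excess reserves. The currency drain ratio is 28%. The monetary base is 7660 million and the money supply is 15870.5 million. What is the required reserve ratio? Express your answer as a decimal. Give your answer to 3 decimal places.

Using m = M/MB = 15870.5/7660 ≈ 2.071867. Since m = (1 + c)/(c + rr + e), the denominator satisfies c + rr + e = (1 + c)/m = (1 + 0.28) / 2.071867 ≈ 0.617800.
With c = 0.28 and e = 0.1078, the required reserve ratio is 0.617800 − 0.28 − 0.1078 = 0.23.

0.230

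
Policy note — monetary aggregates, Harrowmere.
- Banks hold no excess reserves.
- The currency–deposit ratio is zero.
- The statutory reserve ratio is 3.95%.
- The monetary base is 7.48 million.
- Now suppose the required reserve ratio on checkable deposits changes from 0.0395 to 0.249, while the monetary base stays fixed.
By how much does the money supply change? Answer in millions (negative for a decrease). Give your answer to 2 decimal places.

-159.33 million

Initially m₁ = 1 / (0.0395) ≈ 25.3165, so M₁ = 25.3165 × 7.48 ≈ 189.3674 million.
After the change m₂ = 1 / (0.249) ≈ 4.0161, so M₂ = 4.0161 × 7.48 ≈ 30.0404 million.
ΔM = M₂ − M₁ = 30.0404 − 189.3674 = -159.327 million.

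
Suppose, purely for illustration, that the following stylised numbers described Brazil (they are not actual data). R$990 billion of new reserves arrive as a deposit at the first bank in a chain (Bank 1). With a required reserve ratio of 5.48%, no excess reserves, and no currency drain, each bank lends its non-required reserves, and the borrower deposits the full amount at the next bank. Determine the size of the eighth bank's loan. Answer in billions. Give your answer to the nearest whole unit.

R$631 billion

Each bank lends a fraction (1 − rr) = 0.9452 of the deposit it receives, so Bank 8 receives 990·0.9452^7 and lends 990·0.9452^8 ≈ 630.7030 billion.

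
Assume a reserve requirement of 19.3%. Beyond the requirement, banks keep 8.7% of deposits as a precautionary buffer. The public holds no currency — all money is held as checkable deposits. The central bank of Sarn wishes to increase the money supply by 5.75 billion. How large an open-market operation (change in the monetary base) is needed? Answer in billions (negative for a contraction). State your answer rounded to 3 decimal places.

The money multiplier is m = 1 / (rr + e) = 1 / (0.193 + 0.087) ≈ 3.57143.
ΔMB = ΔM / m = (+5.75) / 3.57143 ≈ 1.61 billion.

1.610 billion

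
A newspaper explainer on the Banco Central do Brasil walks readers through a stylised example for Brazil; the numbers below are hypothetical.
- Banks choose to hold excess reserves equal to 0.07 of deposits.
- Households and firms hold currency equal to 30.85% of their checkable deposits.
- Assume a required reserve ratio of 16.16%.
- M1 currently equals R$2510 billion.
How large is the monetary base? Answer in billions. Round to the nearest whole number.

R$1036 billion

The money multiplier is m = (1 + c) / (rr + e + c) = (1 + 0.3085) / (0.1616 + 0.07 + 0.3085) ≈ 2.42270.
MB = M / m = 2510 / 2.42270 ≈ 1036.0342 billion.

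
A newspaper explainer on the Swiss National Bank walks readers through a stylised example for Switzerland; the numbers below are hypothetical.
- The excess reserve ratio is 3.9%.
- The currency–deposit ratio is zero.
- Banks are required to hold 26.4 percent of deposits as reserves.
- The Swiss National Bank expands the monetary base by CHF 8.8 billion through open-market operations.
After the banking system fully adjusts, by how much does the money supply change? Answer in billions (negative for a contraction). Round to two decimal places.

CHF 29.04 billion

The money multiplier is m = 1 / (rr + e) = 1 / (0.264 + 0.039) ≈ 3.3003.
The purchase adds 8.8 billion of base, so ΔM = m × ΔMB = 3.3003 × (+8.8) ≈ 29.0426 billion.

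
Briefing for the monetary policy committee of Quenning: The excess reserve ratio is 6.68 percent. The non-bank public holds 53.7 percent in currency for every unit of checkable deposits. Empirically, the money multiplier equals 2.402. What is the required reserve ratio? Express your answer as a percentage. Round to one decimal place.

3.6%

Using m = 2.402. Since m = (1 + c)/(c + rr + e), the denominator satisfies c + rr + e = (1 + c)/m = (1 + 0.537) / 2.402 ≈ 0.639883.
With c = 0.537 and e = 0.0668, the required reserve ratio is 0.639883 − 0.537 − 0.0668 = 0.036083.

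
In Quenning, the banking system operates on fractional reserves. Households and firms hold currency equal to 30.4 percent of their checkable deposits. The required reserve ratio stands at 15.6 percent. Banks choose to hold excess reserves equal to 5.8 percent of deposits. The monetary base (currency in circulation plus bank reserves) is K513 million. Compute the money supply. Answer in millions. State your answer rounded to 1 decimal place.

K1291.4 million

The money multiplier is m = (1 + c) / (rr + e + c) = (1 + 0.304) / (0.156 + 0.058 + 0.304) ≈ 2.51737.
So M = m × MB = 2.51737 × 513 ≈ 1291.4108 million.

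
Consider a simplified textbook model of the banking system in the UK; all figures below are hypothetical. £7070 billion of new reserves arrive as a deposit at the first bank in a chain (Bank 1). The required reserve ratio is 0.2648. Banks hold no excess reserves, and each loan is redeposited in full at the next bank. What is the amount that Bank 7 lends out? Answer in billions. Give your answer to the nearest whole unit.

£821 billion

Each bank lends a fraction (1 − rr) = 0.7352 of the deposit it receives, so Bank 7 receives 7070·0.7352^6 and lends 7070·0.7352^7 ≈ 820.8388 billion.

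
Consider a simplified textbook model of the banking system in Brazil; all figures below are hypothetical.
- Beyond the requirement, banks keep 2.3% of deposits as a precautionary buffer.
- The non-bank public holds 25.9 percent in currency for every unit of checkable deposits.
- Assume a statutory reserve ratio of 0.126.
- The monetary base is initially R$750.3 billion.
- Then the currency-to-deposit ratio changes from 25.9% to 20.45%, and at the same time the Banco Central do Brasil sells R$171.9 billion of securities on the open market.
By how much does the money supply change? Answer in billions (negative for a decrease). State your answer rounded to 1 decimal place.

-344.4 billion

Before: m₁ = (1 + 0.259) / (0.126 + 0.023 + 0.259) ≈ 3.08578, MB₁ = 750.3, so M₁ = 3.08578 × 750.3 ≈ 2315.2607 billion.
After: m₂ = (1 + 0.2045) / (0.126 + 0.023 + 0.2045) ≈ 3.40736, MB₂ = 750.3 − 171.9 = 578.4, so M₂ = 3.40736 × 578.4 ≈ 1970.817 billion.
ΔM = M₂ − M₁ = 1970.817 − 2315.2607 = -344.4437 billion.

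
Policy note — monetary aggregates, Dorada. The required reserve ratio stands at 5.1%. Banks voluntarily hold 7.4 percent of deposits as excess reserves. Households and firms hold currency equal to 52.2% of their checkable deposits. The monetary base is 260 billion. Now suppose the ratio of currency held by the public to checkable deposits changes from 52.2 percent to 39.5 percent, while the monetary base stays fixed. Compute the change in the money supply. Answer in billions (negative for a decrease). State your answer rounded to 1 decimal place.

85.9 billion

Initially m₁ = (1 + 0.522) / (0.051 + 0.074 + 0.522) ≈ 2.35240, so M₁ = 2.35240 × 260 = 611.624 billion.
After the change m₂ = (1 + 0.395) / (0.051 + 0.074 + 0.395) ≈ 2.68269, so M₂ = 2.68269 × 260 = 697.4994 billion.
ΔM = M₂ − M₁ = 697.4994 − 611.624 = 85.8754 billion.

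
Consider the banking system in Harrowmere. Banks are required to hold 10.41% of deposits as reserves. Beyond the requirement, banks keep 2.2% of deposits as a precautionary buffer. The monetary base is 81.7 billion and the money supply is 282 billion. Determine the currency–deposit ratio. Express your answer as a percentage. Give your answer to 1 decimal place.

23.0%

Using m = M/MB = 282/81.7 ≈ 3.451652. From m = (1 + c)/(c + rr + e), rearranging gives 1 + c = m·(c + rr + e), so c·(1 − m) = m·(rr + e) − 1.
Hence c = [m·(rr + e) − 1]/(1 − m) = [3.451652 × (0.1041 + 0.022) − 1] / (1 − 3.451652) ≈ 0.230354.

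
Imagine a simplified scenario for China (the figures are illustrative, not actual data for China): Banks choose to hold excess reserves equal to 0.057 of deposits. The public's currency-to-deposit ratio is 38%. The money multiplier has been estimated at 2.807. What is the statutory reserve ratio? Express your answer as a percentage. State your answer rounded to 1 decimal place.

5.5%

Using m = 2.807. Since m = (1 + c)/(c + rr + e), the denominator satisfies c + rr + e = (1 + c)/m = (1 + 0.38) / 2.807 ≈ 0.491628.
With c = 0.38 and e = 0.057, the statutory reserve ratio is 0.491628 − 0.38 − 0.057 = 0.054628.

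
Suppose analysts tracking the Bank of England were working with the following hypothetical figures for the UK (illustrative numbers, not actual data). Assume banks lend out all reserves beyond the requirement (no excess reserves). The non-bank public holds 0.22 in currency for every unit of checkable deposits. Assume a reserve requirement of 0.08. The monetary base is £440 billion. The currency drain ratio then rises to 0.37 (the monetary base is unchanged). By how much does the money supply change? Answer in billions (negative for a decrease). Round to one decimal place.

-449.8 billion

Initially m₁ = (1 + 0.22) / (0.08 + 0.22) ≈ 4.06667, so M₁ = 4.06667 × 440 = 1789.3348 billion.
After the change m₂ = (1 + 0.37) / (0.08 + 0.37) ≈ 3.04444, so M₂ = 3.04444 × 440 = 1339.5536 billion.
ΔM = M₂ − M₁ = 1339.5536 − 1789.3348 = -449.7812 billion.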